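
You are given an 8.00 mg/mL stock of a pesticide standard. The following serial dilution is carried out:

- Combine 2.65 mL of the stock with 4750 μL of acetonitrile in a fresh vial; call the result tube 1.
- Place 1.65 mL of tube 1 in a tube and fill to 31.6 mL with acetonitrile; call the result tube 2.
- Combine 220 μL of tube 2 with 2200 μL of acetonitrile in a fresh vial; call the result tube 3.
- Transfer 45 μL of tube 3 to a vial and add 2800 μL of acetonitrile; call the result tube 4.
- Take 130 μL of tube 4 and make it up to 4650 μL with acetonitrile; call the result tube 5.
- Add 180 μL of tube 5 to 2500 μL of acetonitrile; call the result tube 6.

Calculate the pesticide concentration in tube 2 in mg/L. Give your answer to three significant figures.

Step 1: 2.65 mL + 4750 μL = 7.4 mL total → factor 7.4/2.65 = 2.7925
Step 2: 1.65 mL brought to 31.6 mL → factor 31.6/1.65 = 19.152
Dilution factor through tube 2 = 2.7925 × 19.152 = 53.48
[tube 2] = 8.00 mg/mL / 53.48 = 0.1496 mg/mL = 150 mg/L

150 mg/L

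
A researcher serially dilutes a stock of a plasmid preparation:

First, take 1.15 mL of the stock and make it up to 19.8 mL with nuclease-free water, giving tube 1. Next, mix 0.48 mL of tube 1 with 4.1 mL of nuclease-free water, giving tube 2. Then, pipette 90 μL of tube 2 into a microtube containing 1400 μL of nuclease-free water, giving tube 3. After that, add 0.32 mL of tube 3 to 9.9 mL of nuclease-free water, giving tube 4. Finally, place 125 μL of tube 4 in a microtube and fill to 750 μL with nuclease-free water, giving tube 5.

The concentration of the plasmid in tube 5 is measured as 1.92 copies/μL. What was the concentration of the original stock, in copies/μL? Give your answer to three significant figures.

Step 1: 1.15 mL brought to 19.8 mL → factor 19.8/1.15 = 17.217
Step 2: 0.48 mL + 4.1 mL = 4.58 mL total → factor 4.58/0.48 = 9.5417
Step 3: 90 μL + 1400 μL = 1490 μL total → factor 1490/90 = 16.556
Step 4: 0.32 mL + 9.9 mL = 10.22 mL total → factor 10.22/0.32 = 31.938
Step 5: 125 μL brought to 750 μL → factor 750/125 = 6
Overall dilution factor = 17.217 × 9.5417 × 16.556 × 31.938 × 6 = 5.2118 × 10^5
Stock = 1.92 copies/μL × 5.2118 × 10^5 = 1.00 × 10^6 copies/μL

1.00 × 10^6 copies/μL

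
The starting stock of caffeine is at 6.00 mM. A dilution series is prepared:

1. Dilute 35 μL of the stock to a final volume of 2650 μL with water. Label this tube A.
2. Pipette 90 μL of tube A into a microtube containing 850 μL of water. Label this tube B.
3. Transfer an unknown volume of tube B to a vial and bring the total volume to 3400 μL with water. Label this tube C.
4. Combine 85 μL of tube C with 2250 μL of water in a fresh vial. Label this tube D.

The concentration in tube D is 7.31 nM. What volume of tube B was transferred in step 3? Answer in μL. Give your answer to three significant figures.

Step 1: 35 μL brought to 2650 μL → factor 2650/35 = 75.714
Step 2: 90 μL + 850 μL = 940 μL total → factor 940/90 = 10.444
Step 3: v brought to 3400 μL → factor = 3400 μL/v
Step 4: 85 μL + 2250 μL = 2335 μL total → factor 2335/85 = 27.471
Product of known-step factors = 21724
Overall factor = 6.00 mM / (7.31 nM) = 8.2079 × 10^5
Step-3 factor = 8.2079 × 10^5 / 21724 = 37.784
v = 3400 μL / 37.784 = 90.0 μL

90.0 μL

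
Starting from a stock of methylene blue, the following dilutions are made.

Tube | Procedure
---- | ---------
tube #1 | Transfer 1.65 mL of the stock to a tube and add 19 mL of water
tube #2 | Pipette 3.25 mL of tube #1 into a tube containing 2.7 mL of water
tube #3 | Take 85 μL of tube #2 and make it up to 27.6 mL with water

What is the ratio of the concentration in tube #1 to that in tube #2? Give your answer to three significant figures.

1.83

Step 1: 1.65 mL + 19 mL = 20.65 mL total → factor 20.65/1.65 = 12.515
Step 2: 3.25 mL + 2.7 mL = 5.95 mL total → factor 5.95/3.25 = 1.8308
Dilution factor to tube #1 = 12.515; to tube #2 = 22.912
[tube #1]/[tube #2] = (factor to tube #2)/(factor to tube #1) = 22.912/12.515 = 1.83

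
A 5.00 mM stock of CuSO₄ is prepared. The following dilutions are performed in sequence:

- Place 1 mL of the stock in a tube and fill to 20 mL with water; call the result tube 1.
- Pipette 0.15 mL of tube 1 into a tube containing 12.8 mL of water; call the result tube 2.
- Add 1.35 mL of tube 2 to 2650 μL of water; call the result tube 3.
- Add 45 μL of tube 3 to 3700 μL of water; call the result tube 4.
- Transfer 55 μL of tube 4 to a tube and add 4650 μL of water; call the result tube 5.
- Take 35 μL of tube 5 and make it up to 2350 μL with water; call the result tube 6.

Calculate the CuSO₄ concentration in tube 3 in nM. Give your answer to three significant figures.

Step 1: 1 mL brought to 20 mL → factor 20/1 = 20
Step 2: 0.15 mL + 12.8 mL = 12.95 mL total → factor 12.95/0.15 = 86.333
Step 3: 1.35 mL + 2650 μL = 4 mL total → factor 4/1.35 = 2.963
Dilution factor through tube 3 = 20 × 86.333 × 2.963 = 5116
[tube 3] = 5.00 mM / 5116 = 0.0009773 mM = 977 nM

977 nM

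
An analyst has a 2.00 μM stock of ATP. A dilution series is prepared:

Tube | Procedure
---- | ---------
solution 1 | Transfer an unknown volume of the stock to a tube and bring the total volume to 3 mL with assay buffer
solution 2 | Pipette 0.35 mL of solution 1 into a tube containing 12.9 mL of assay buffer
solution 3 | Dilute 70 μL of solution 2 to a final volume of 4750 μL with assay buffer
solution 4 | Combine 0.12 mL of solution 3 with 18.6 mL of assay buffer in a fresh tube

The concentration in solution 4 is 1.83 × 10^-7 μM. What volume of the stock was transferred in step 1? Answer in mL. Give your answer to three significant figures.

Step 1: v brought to 3 mL → factor = 3 mL/v
Step 2: 0.35 mL + 12.9 mL = 13.25 mL total → factor 13.25/0.35 = 37.857
Step 3: 70 μL brought to 4750 μL → factor 4750/70 = 67.857
Step 4: 0.12 mL + 18.6 mL = 18.72 mL total → factor 18.72/0.12 = 156
Product of known-step factors = 4.0074 × 10^5
Overall factor = 2.00 μM / (1.83 × 10^-7 μM) = 1.0929 × 10^7
Step-1 factor = 1.0929 × 10^7 / 4.0074 × 10^5 = 27.272
v = 3 mL / 27.272 = 0.110 mL

0.110 mL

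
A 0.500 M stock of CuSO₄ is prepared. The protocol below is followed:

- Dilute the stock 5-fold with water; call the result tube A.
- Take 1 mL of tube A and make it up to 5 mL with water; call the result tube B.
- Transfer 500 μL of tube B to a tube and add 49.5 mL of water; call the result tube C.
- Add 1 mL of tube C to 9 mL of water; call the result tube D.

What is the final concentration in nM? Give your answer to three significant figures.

Step 1: 5-fold → factor 5
Step 2: 1 mL brought to 5 mL → factor 5/1 = 5
Step 3: 500 μL + 49.5 mL = 50000 μL total → factor 50000/500 = 100
Step 4: 1 mL + 9 mL = 10 mL total → factor 10/1 = 10
Overall dilution factor = 5 × 5 × 100 × 10 = 25000
Final = 0.500 M / 25000 = 2.000 × 10^-5 M = 2.00 × 10^4 nM

2.00 × 10^4 nM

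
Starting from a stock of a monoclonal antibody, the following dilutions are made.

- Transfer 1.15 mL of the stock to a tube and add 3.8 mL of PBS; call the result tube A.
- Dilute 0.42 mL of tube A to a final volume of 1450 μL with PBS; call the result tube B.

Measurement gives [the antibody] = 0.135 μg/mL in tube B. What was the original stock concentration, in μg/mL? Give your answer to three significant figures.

Step 1: 1.15 mL + 3.8 mL = 4.95 mL total → factor 4.95/1.15 = 4.3043
Step 2: 0.42 mL brought to 1450 μL → factor 1.45/0.42 = 3.4524
Overall dilution factor = 4.3043 × 3.4524 = 14.86
Stock = 0.135 μg/mL × 14.86 = 2.01 μg/mL

2.01 μg/mL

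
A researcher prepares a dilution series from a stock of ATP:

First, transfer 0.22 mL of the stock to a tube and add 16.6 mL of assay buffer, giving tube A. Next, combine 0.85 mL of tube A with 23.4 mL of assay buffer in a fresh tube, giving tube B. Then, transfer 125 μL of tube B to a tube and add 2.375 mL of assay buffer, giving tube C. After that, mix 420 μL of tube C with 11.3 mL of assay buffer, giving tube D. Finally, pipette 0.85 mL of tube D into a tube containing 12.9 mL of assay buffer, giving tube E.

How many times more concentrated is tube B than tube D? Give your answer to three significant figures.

558

Step 1: 0.22 mL + 16.6 mL = 16.82 mL total → factor 16.82/0.22 = 76.455
Step 2: 0.85 mL + 23.4 mL = 24.25 mL total → factor 24.25/0.85 = 28.529
Step 3: 125 μL + 2.375 mL = 2500 μL total → factor 2500/125 = 20
Step 4: 420 μL + 11.3 mL = 11720 μL total → factor 11720/420 = 27.905
Dilution factor to tube B = 2181.2; to tube D = 1.2173 × 10^6
[tube B]/[tube D] = (factor to tube D)/(factor to tube B) = 1.2173 × 10^6/2181.2 = 558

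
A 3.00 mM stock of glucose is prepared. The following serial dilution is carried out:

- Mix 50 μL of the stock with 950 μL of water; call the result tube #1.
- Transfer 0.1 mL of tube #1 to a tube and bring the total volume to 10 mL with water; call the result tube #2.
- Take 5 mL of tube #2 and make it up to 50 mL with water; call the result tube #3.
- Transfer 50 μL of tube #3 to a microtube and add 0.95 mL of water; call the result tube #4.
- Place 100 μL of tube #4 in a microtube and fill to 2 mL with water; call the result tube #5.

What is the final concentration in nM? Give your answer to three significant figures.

0.375 nM

Step 1: 50 μL + 950 μL = 1000 μL total → factor 1000/50 = 20
Step 2: 0.1 mL brought to 10 mL → factor 10/0.1 = 100
Step 3: 5 mL brought to 50 mL → factor 50/5 = 10
Step 4: 50 μL + 0.95 mL = 1000 μL total → factor 1000/50 = 20
Step 5: 100 μL brought to 2 mL → factor 2000/100 = 20
Overall dilution factor = 20 × 100 × 10 × 20 × 20 = 8 × 10^6
Final = 3.00 mM / 8 × 10^6 = 3.750 × 10^-7 mM = 0.375 nM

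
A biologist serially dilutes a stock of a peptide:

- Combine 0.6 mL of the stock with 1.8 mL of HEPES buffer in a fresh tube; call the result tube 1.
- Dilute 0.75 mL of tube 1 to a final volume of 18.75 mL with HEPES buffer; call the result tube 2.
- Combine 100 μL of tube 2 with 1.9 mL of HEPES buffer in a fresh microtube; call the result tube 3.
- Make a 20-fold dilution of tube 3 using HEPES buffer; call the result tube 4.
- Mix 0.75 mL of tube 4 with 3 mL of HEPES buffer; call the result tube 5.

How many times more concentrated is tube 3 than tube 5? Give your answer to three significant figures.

Step 1: 0.6 mL + 1.8 mL = 2.4 mL total → factor 2.4/0.6 = 4
Step 2: 0.75 mL brought to 18.75 mL → factor 18.75/0.75 = 25
Step 3: 100 μL + 1.9 mL = 2000 μL total → factor 2000/100 = 20
Step 4: 20-fold → factor 20
Step 5: 0.75 mL + 3 mL = 3.75 mL total → factor 3.75/0.75 = 5
Dilution factor to tube 3 = 2000; to tube 5 = 2 × 10^5
[tube 3]/[tube 5] = (factor to tube 5)/(factor to tube 3) = 2 × 10^5/2000 = 100

100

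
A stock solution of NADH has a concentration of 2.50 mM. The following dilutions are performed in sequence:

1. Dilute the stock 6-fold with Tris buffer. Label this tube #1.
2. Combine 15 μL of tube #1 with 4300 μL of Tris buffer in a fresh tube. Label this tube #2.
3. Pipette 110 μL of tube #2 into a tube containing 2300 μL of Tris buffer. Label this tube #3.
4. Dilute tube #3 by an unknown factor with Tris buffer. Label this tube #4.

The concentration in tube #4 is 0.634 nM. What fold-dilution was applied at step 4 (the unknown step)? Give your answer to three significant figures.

104-fold

Step 1: 6-fold → factor 6
Step 2: 15 μL + 4300 μL = 4315 μL total → factor 4315/15 = 287.67
Step 3: 110 μL + 2300 μL = 2410 μL total → factor 2410/110 = 21.909
Step 4: unknown factor x
Product of known-step factors = 37815
Overall factor = 2.50 mM / (0.634 nM) = 3.9432 × 10^6
x = 3.9432 × 10^6 / 37815 = 104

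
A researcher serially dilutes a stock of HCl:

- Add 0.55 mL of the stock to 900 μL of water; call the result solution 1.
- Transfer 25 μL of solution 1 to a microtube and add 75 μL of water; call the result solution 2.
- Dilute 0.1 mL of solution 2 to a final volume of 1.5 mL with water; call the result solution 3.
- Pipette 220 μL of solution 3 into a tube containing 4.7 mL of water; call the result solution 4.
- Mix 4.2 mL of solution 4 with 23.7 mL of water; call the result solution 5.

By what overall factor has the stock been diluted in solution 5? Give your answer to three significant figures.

Step 1: 0.55 mL + 900 μL = 1.45 mL total → factor 1.45/0.55 = 2.6364
Step 2: 25 μL + 75 μL = 100 μL total → factor 100/25 = 4
Step 3: 0.1 mL brought to 1.5 mL → factor 1.5/0.1 = 15
Step 4: 220 μL + 4.7 mL = 4920 μL total → factor 4920/220 = 22.364
Step 5: 4.2 mL + 23.7 mL = 27.9 mL total → factor 27.9/4.2 = 6.6429
Overall dilution factor = 2.6364 × 4 × 15 × 22.364 × 6.6429 = 23499

2.35 × 10^4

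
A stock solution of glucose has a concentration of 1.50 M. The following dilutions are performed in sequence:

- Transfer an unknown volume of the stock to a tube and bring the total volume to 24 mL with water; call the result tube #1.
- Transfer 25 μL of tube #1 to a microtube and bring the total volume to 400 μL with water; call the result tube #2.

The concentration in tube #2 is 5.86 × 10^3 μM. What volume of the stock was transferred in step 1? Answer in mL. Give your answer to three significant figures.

1.50 mL

Step 1: v brought to 24 mL → factor = 24 mL/v
Step 2: 25 μL brought to 400 μL → factor 400/25 = 16
Product of known-step factors = 16
Overall factor = 1.50 M / (5.86 × 10^3 μM) = 255.97
Step-1 factor = 255.97 / 16 = 15.998
v = 24 mL / 15.998 = 1.50 mL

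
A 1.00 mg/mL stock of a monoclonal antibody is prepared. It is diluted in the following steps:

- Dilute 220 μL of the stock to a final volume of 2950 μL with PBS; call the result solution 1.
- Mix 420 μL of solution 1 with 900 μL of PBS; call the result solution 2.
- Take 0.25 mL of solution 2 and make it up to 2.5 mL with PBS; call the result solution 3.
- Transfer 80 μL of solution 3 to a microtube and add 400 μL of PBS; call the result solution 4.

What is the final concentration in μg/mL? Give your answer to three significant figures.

0.395 μg/mL

Step 1: 220 μL brought to 2950 μL → factor 2950/220 = 13.409
Step 2: 420 μL + 900 μL = 1320 μL total → factor 1320/420 = 3.1429
Step 3: 0.25 mL brought to 2.5 mL → factor 2.5/0.25 = 10
Step 4: 80 μL + 400 μL = 480 μL total → factor 480/80 = 6
Overall dilution factor = 13.409 × 3.1429 × 10 × 6 = 2528.6
Final = 1.00 mg/mL / 2528.6 = 0.0003955 mg/mL = 0.395 μg/mL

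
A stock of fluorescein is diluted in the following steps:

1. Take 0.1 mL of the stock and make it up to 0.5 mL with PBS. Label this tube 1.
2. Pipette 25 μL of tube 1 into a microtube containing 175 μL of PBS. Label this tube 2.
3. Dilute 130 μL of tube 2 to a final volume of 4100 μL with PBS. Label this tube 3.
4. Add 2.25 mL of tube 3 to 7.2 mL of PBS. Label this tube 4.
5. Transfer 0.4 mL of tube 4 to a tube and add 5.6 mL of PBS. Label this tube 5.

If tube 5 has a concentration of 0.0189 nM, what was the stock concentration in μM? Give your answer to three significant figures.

1.50 μM

Step 1: 0.1 mL brought to 0.5 mL → factor 0.5/0.1 = 5
Step 2: 25 μL + 175 μL = 200 μL total → factor 200/25 = 8
Step 3: 130 μL brought to 4100 μL → factor 4100/130 = 31.538
Step 4: 2.25 mL + 7.2 mL = 9.45 mL total → factor 9.45/2.25 = 4.2
Step 5: 0.4 mL + 5.6 mL = 6 mL total → factor 6/0.4 = 15
Overall dilution factor = 5 × 8 × 31.538 × 4.2 × 15 = 79477
Stock = 0.0189 nM × 79477 = 1502 nM = 1.50 μM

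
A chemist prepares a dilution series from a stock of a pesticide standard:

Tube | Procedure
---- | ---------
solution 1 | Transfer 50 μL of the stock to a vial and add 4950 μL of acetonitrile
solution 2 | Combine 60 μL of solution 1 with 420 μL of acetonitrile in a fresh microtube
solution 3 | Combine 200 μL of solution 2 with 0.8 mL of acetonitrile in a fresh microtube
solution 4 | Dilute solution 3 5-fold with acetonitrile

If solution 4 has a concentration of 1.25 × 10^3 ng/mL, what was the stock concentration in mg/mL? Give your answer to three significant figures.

Step 1: 50 μL + 4950 μL = 5000 μL total → factor 5000/50 = 100
Step 2: 60 μL + 420 μL = 480 μL total → factor 480/60 = 8
Step 3: 200 μL + 0.8 mL = 1000 μL total → factor 1000/200 = 5
Step 4: 5-fold → factor 5
Overall dilution factor = 100 × 8 × 5 × 5 = 20000
Stock = 1.25 × 10^3 ng/mL × 20000 = 2.500 × 10^7 ng/mL = 25.0 mg/mL

25.0 mg/mL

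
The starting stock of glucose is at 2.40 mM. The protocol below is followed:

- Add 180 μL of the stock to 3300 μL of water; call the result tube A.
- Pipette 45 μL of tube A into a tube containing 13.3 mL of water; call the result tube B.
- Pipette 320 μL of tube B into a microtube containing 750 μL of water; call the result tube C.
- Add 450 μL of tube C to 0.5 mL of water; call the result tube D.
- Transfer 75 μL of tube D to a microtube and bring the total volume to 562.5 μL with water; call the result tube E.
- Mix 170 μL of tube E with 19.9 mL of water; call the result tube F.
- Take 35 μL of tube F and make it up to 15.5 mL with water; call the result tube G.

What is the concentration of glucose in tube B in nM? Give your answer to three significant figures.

Step 1: 180 μL + 3300 μL = 3480 μL total → factor 3480/180 = 19.333
Step 2: 45 μL + 13.3 mL = 13345 μL total → factor 13345/45 = 296.56
Dilution factor through tube B = 19.333 × 296.56 = 5733.4
[tube B] = 2.40 mM / 5733.4 = 0.0004186 mM = 419 nM

419 nM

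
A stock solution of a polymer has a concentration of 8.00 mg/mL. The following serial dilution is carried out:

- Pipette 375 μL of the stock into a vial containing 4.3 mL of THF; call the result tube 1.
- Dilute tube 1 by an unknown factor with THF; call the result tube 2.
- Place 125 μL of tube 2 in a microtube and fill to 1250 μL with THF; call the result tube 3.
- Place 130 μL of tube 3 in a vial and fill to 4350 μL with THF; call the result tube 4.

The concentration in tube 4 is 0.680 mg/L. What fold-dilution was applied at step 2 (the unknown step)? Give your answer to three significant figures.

2.82-fold

Step 1: 375 μL + 4.3 mL = 4675 μL total → factor 4675/375 = 12.467
Step 2: unknown factor x
Step 3: 125 μL brought to 1250 μL → factor 1250/125 = 10
Step 4: 130 μL brought to 4350 μL → factor 4350/130 = 33.462
Product of known-step factors = 4171.5
Overall factor = 8.00 mg/mL / (0.680 mg/L) = 11765
x = 11765 / 4171.5 = 2.82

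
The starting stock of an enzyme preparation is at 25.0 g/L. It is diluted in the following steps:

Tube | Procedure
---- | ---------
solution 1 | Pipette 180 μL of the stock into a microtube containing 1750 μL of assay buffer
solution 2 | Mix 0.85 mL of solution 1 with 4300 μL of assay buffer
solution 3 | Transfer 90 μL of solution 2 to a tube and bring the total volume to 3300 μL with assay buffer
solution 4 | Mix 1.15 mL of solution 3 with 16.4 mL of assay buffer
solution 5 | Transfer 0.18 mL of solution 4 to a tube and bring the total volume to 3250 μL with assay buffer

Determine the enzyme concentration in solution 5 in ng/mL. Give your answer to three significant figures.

38.1 ng/mL

Step 1: 180 μL + 1750 μL = 1930 μL total → factor 1930/180 = 10.722
Step 2: 0.85 mL + 4300 μL = 5.15 mL total → factor 5.15/0.85 = 6.0588
Step 3: 90 μL brought to 3300 μL → factor 3300/90 = 36.667
Step 4: 1.15 mL + 16.4 mL = 17.55 mL total → factor 17.55/1.15 = 15.261
Step 5: 0.18 mL brought to 3250 μL → factor 3.25/0.18 = 18.056
Overall dilution factor = 10.722 × 6.0588 × 36.667 × 15.261 × 18.056 = 6.5635 × 10^5
Final = 25.0 g/L / 6.5635 × 10^5 = 3.809 × 10^-5 g/L = 38.1 ng/mL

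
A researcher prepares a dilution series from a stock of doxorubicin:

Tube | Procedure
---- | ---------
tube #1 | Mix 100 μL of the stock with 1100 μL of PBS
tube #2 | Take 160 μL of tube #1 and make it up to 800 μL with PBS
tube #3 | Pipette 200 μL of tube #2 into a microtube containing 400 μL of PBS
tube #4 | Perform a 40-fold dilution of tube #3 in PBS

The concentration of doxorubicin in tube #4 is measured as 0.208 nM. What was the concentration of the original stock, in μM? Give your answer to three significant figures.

Step 1: 100 μL + 1100 μL = 1200 μL total → factor 1200/100 = 12
Step 2: 160 μL brought to 800 μL → factor 800/160 = 5
Step 3: 200 μL + 400 μL = 600 μL total → factor 600/200 = 3
Step 4: 40-fold → factor 40
Overall dilution factor = 12 × 5 × 3 × 40 = 7200
Stock = 0.208 nM × 7200 = 1498 nM = 1.50 μM

1.50 μM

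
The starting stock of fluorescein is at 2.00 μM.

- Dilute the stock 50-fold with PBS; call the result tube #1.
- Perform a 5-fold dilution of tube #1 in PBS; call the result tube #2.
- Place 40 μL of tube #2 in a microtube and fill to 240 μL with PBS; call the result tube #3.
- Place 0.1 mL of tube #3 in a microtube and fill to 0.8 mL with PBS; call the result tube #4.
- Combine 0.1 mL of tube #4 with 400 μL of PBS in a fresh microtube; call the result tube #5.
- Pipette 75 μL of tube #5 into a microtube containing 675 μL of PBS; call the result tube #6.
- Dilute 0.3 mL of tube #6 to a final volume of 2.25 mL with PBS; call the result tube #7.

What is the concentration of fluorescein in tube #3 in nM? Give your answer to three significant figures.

1.33 nM

Step 1: 50-fold → factor 50
Step 2: 5-fold → factor 5
Step 3: 40 μL brought to 240 μL → factor 240/40 = 6
Dilution factor through tube #3 = 50 × 5 × 6 = 1500
[tube #3] = 2.00 μM / 1500 = 0.001333 μM = 1.33 nM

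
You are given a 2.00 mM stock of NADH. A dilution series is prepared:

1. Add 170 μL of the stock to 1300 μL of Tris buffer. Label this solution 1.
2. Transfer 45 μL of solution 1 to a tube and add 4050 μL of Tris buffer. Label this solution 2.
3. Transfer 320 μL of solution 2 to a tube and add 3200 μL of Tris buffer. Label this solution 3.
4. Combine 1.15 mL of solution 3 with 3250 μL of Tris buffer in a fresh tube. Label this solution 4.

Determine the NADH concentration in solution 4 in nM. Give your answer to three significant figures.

Step 1: 170 μL + 1300 μL = 1470 μL total → factor 1470/170 = 8.6471
Step 2: 45 μL + 4050 μL = 4095 μL total → factor 4095/45 = 91
Step 3: 320 μL + 3200 μL = 3520 μL total → factor 3520/320 = 11
Step 4: 1.15 mL + 3250 μL = 4.4 mL total → factor 4.4/1.15 = 3.8261
Overall dilution factor = 8.6471 × 91 × 11 × 3.8261 = 33117
Final = 2.00 mM / 33117 = 6.039 × 10^-5 mM = 60.4 nM

60.4 nM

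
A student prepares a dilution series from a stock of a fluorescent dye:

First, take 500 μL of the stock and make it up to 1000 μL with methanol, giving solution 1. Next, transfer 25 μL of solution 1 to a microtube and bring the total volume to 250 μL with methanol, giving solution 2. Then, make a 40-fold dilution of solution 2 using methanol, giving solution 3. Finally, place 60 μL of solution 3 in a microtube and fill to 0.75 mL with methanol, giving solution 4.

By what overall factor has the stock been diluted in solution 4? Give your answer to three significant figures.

Step 1: 500 μL brought to 1000 μL → factor 1000/500 = 2
Step 2: 25 μL brought to 250 μL → factor 250/25 = 10
Step 3: 40-fold → factor 40
Step 4: 60 μL brought to 0.75 mL → factor 750/60 = 12.5
Overall dilution factor = 2 × 10 × 40 × 12.5 = 10000

1.00 × 10^4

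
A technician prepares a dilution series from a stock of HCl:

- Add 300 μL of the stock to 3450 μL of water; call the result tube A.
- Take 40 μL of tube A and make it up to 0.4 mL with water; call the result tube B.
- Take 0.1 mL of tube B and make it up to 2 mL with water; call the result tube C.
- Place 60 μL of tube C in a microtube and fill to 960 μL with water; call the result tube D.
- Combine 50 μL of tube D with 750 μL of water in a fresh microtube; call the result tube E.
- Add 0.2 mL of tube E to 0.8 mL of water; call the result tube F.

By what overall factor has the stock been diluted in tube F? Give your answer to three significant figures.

Step 1: 300 μL + 3450 μL = 3750 μL total → factor 3750/300 = 12.5
Step 2: 40 μL brought to 0.4 mL → factor 400/40 = 10
Step 3: 0.1 mL brought to 2 mL → factor 2/0.1 = 20
Step 4: 60 μL brought to 960 μL → factor 960/60 = 16
Step 5: 50 μL + 750 μL = 800 μL total → factor 800/50 = 16
Step 6: 0.2 mL + 0.8 mL = 1 mL total → factor 1/0.2 = 5
Overall dilution factor = 12.5 × 10 × 20 × 16 × 16 × 5 = 3.2 × 10^6

3.20 × 10^6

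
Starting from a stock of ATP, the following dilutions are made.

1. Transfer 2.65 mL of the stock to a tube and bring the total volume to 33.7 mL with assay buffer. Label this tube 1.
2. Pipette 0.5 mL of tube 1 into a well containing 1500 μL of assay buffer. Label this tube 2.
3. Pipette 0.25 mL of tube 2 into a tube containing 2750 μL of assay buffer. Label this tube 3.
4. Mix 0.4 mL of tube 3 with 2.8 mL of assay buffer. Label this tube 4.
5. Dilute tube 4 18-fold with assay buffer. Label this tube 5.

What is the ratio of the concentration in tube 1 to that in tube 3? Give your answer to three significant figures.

48.0

Step 1: 2.65 mL brought to 33.7 mL → factor 33.7/2.65 = 12.717
Step 2: 0.5 mL + 1500 μL = 2 mL total → factor 2/0.5 = 4
Step 3: 0.25 mL + 2750 μL = 3 mL total → factor 3/0.25 = 12
Dilution factor to tube 1 = 12.717; to tube 3 = 610.42
[tube 1]/[tube 3] = (factor to tube 3)/(factor to tube 1) = 610.42/12.717 = 48.0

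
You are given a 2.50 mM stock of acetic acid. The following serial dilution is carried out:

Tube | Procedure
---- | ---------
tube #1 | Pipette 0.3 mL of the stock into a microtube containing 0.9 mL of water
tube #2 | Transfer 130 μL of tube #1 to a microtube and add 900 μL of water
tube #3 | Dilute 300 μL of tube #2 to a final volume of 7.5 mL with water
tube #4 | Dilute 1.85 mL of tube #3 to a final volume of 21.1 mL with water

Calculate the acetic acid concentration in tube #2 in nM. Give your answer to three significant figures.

7.89 × 10^4 nM

Step 1: 0.3 mL + 0.9 mL = 1.2 mL total → factor 1.2/0.3 = 4
Step 2: 130 μL + 900 μL = 1030 μL total → factor 1030/130 = 7.9231
Dilution factor through tube #2 = 4 × 7.9231 = 31.692
[tube #2] = 2.50 mM / 31.692 = 0.07888 mM = 7.89 × 10^4 nM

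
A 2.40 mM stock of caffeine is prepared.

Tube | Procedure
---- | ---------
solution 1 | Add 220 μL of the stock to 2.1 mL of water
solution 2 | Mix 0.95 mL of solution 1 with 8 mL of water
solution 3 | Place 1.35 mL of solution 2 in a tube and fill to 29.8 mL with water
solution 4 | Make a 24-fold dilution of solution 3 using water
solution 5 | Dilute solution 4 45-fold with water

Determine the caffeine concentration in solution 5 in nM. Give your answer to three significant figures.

1.01 nM

Step 1: 220 μL + 2.1 mL = 2320 μL total → factor 2320/220 = 10.545
Step 2: 0.95 mL + 8 mL = 8.95 mL total → factor 8.95/0.95 = 9.4211
Step 3: 1.35 mL brought to 29.8 mL → factor 29.8/1.35 = 22.074
Step 4: 24-fold → factor 24
Step 5: 45-fold → factor 45
Overall dilution factor = 10.545 × 9.4211 × 22.074 × 24 × 45 = 2.3685 × 10^6
Final = 2.40 mM / 2.3685 × 10^6 = 1.013 × 10^-6 mM = 1.01 nM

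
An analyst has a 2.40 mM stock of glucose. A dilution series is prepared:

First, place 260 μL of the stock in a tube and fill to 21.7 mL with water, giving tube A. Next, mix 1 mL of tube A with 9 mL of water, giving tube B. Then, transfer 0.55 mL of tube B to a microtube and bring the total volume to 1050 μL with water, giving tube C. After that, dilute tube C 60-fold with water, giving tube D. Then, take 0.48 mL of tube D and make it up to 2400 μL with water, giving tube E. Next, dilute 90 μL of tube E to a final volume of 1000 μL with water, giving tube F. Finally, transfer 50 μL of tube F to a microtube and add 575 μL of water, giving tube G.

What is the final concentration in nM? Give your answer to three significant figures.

Step 1: 260 μL brought to 21.7 mL → factor 21700/260 = 83.462
Step 2: 1 mL + 9 mL = 10 mL total → factor 10/1 = 10
Step 3: 0.55 mL brought to 1050 μL → factor 1.05/0.55 = 1.9091
Step 4: 60-fold → factor 60
Step 5: 0.48 mL brought to 2400 μL → factor 2.4/0.48 = 5
Step 6: 90 μL brought to 1000 μL → factor 1000/90 = 11.111
Step 7: 50 μL + 575 μL = 625 μL total → factor 625/50 = 12.5
Overall dilution factor = 83.462 × 10 × 1.9091 × 60 × 5 × 11.111 × 12.5 = 6.639 × 10^7
Final = 2.40 mM / 6.639 × 10^7 = 3.615 × 10^-8 mM = 0.0362 nM

0.0362 nM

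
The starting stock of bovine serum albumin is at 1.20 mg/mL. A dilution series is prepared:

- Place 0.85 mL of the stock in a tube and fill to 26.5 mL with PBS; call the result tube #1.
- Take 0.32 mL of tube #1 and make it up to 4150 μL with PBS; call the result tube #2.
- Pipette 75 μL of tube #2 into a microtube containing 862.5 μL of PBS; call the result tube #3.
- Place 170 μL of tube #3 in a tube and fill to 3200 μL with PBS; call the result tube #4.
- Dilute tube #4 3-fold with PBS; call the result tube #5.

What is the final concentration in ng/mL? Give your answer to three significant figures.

Step 1: 0.85 mL brought to 26.5 mL → factor 26.5/0.85 = 31.176
Step 2: 0.32 mL brought to 4150 μL → factor 4.15/0.32 = 12.969
Step 3: 75 μL + 862.5 μL = 937.5 μL total → factor 937.5/75 = 12.5
Step 4: 170 μL brought to 3200 μL → factor 3200/170 = 18.824
Step 5: 3-fold → factor 3
Overall dilution factor = 31.176 × 12.969 × 12.5 × 18.824 × 3 = 2.854 × 10^5
Final = 1.20 mg/mL / 2.854 × 10^5 = 4.205 × 10^-6 mg/mL = 4.20 ng/mL

4.20 ng/mL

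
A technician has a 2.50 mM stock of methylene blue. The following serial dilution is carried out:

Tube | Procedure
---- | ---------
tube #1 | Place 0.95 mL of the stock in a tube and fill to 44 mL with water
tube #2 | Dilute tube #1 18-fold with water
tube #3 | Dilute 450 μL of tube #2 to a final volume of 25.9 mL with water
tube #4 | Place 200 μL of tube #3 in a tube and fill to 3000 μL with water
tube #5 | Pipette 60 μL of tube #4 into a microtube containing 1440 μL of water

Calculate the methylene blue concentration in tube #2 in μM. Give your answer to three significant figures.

3.00 μM

Step 1: 0.95 mL brought to 44 mL → factor 44/0.95 = 46.316
Step 2: 18-fold → factor 18
Dilution factor through tube #2 = 46.316 × 18 = 833.68
[tube #2] = 2.50 mM / 833.68 = 0.002999 mM = 3.00 μM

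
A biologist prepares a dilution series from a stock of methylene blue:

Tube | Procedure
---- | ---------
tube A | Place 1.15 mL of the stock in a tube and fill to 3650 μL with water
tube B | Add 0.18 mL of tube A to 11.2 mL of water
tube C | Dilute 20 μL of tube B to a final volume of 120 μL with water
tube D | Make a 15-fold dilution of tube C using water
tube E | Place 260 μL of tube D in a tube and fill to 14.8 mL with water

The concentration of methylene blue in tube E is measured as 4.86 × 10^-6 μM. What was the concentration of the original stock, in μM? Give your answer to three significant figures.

Step 1: 1.15 mL brought to 3650 μL → factor 3.65/1.15 = 3.1739
Step 2: 0.18 mL + 11.2 mL = 11.38 mL total → factor 11.38/0.18 = 63.222
Step 3: 20 μL brought to 120 μL → factor 120/20 = 6
Step 4: 15-fold → factor 15
Step 5: 260 μL brought to 14.8 mL → factor 14800/260 = 56.923
Overall dilution factor = 3.1739 × 63.222 × 6 × 15 × 56.923 = 1.028 × 10^6
Stock = 4.86 × 10^-6 μM × 1.028 × 10^6 = 5.00 μM

5.00 μM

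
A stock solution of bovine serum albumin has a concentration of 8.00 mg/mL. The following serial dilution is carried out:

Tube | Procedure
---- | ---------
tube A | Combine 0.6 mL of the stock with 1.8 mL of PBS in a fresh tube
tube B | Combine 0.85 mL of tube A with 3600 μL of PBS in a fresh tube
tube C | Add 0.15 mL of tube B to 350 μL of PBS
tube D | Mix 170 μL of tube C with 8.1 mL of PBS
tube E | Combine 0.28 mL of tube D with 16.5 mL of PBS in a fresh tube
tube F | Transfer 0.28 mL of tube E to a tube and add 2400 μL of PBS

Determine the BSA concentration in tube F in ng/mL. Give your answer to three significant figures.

4.11 ng/mL

Step 1: 0.6 mL + 1.8 mL = 2.4 mL total → factor 2.4/0.6 = 4
Step 2: 0.85 mL + 3600 μL = 4.45 mL total → factor 4.45/0.85 = 5.2353
Step 3: 0.15 mL + 350 μL = 0.5 mL total → factor 0.5/0.15 = 3.3333
Step 4: 170 μL + 8.1 mL = 8270 μL total → factor 8270/170 = 48.647
Step 5: 0.28 mL + 16.5 mL = 16.78 mL total → factor 16.78/0.28 = 59.929
Step 6: 0.28 mL + 2400 μL = 2.68 mL total → factor 2.68/0.28 = 9.5714
Overall dilution factor = 4 × 5.2353 × 3.3333 × 48.647 × 59.929 × 9.5714 = 1.9478 × 10^6
Final = 8.00 mg/mL / 1.9478 × 10^6 = 4.107 × 10^-6 mg/mL = 4.11 ng/mL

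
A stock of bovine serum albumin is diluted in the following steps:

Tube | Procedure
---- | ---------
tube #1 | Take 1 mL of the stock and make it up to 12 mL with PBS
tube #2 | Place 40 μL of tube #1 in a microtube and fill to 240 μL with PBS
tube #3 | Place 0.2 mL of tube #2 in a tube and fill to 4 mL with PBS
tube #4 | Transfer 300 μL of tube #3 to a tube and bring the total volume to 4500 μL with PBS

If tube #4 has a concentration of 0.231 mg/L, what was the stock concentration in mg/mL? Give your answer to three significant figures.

4.99 mg/mL

Step 1: 1 mL brought to 12 mL → factor 12/1 = 12
Step 2: 40 μL brought to 240 μL → factor 240/40 = 6
Step 3: 0.2 mL brought to 4 mL → factor 4/0.2 = 20
Step 4: 300 μL brought to 4500 μL → factor 4500/300 = 15
Overall dilution factor = 12 × 6 × 20 × 15 = 21600
Stock = 0.231 mg/L × 21600 = 4990 mg/L = 4.99 mg/mL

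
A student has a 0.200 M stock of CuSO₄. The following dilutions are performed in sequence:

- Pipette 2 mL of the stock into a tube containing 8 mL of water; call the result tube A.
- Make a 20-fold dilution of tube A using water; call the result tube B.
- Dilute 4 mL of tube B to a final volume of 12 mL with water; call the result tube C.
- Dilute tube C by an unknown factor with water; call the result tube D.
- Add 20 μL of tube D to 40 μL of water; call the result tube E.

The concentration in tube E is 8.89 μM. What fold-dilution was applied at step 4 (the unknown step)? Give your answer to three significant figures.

25.0-fold

Step 1: 2 mL + 8 mL = 10 mL total → factor 10/2 = 5
Step 2: 20-fold → factor 20
Step 3: 4 mL brought to 12 mL → factor 12/4 = 3
Step 4: unknown factor x
Step 5: 20 μL + 40 μL = 60 μL total → factor 60/20 = 3
Product of known-step factors = 900
Overall factor = 0.200 M / (8.89 μM) = 22497
x = 22497 / 900 = 25.0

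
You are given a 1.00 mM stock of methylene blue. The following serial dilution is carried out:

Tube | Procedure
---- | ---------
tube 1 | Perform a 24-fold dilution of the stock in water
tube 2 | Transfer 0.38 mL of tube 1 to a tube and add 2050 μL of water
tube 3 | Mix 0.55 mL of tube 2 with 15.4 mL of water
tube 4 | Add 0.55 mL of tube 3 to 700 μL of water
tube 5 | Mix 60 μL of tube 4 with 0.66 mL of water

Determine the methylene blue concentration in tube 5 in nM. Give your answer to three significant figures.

8.24 nM

Step 1: 24-fold → factor 24
Step 2: 0.38 mL + 2050 μL = 2.43 mL total → factor 2.43/0.38 = 6.3947
Step 3: 0.55 mL + 15.4 mL = 15.95 mL total → factor 15.95/0.55 = 29
Step 4: 0.55 mL + 700 μL = 1.25 mL total → factor 1.25/0.55 = 2.2727
Step 5: 60 μL + 0.66 mL = 720 μL total → factor 720/60 = 12
Overall dilution factor = 24 × 6.3947 × 29 × 2.2727 × 12 = 1.2138 × 10^5
Final = 1.00 mM / 1.2138 × 10^5 = 8.238 × 10^-6 mM = 8.24 nM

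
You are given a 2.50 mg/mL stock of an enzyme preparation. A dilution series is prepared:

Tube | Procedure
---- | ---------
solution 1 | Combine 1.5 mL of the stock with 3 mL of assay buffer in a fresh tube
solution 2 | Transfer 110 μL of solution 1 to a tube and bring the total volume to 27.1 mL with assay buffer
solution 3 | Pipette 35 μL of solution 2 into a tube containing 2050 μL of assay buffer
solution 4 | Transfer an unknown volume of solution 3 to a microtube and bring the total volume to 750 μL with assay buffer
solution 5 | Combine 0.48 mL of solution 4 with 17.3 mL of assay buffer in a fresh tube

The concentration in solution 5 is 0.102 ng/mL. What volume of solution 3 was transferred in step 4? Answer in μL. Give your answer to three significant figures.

Step 1: 1.5 mL + 3 mL = 4.5 mL total → factor 4.5/1.5 = 3
Step 2: 110 μL brought to 27.1 mL → factor 27100/110 = 246.36
Step 3: 35 μL + 2050 μL = 2085 μL total → factor 2085/35 = 59.571
Step 4: v brought to 750 μL → factor = 750 μL/v
Step 5: 0.48 mL + 17.3 mL = 17.78 mL total → factor 17.78/0.48 = 37.042
Product of known-step factors = 1.6309 × 10^6
Overall factor = 2.50 mg/mL / (0.102 ng/mL) = 2.451 × 10^7
Step-4 factor = 2.451 × 10^7 / 1.6309 × 10^6 = 15.028
v = 750 μL / 15.028 = 49.9 μL

49.9 μL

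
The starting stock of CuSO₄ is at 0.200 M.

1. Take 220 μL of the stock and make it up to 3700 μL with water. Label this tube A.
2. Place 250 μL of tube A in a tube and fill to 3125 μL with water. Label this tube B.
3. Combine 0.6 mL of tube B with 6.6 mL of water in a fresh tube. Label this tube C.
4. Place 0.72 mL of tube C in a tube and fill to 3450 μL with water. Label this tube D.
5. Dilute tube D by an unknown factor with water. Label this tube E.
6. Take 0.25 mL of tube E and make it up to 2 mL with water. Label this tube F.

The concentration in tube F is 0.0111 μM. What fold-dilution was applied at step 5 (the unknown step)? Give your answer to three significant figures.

186-fold

Step 1: 220 μL brought to 3700 μL → factor 3700/220 = 16.818
Step 2: 250 μL brought to 3125 μL → factor 3125/250 = 12.5
Step 3: 0.6 mL + 6.6 mL = 7.2 mL total → factor 7.2/0.6 = 12
Step 4: 0.72 mL brought to 3450 μL → factor 3.45/0.72 = 4.7917
Step 5: unknown factor x
Step 6: 0.25 mL brought to 2 mL → factor 2/0.25 = 8
Product of known-step factors = 96705
Overall factor = 0.200 M / (0.0111 μM) = 1.8018 × 10^7
x = 1.8018 × 10^7 / 96705 = 186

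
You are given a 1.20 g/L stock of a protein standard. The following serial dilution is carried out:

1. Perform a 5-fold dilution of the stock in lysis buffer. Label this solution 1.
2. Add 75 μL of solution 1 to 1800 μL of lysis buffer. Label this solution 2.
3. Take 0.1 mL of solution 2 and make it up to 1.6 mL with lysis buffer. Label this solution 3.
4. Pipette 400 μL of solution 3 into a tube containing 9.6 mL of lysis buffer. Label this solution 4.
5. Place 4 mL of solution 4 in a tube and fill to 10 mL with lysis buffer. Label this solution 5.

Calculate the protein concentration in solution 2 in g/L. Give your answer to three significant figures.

0.00960 g/L

Step 1: 5-fold → factor 5
Step 2: 75 μL + 1800 μL = 1875 μL total → factor 1875/75 = 25
Dilution factor through solution 2 = 5 × 25 = 125
[solution 2] = 1.20 g/L / 125 = 0.00960 g/L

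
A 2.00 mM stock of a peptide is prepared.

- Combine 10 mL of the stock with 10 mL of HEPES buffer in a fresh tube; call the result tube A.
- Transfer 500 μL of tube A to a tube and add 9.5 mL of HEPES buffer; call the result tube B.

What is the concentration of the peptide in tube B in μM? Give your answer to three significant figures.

50.0 μM

Step 1: 10 mL + 10 mL = 20 mL total → factor 20/10 = 2
Step 2: 500 μL + 9.5 mL = 10000 μL total → factor 10000/500 = 20
Overall dilution factor = 2 × 20 = 40
Final = 2.00 mM / 40 = 0.05000 mM = 50.0 μM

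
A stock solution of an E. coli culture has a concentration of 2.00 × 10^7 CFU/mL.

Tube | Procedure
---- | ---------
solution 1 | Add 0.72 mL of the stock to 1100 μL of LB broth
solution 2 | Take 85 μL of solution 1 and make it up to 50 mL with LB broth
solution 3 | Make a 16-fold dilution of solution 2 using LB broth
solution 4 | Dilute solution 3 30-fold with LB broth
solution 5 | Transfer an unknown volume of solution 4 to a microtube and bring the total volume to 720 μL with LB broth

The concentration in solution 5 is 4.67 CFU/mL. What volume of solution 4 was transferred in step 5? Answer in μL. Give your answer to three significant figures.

Step 1: 0.72 mL + 1100 μL = 1.82 mL total → factor 1.82/0.72 = 2.5278
Step 2: 85 μL brought to 50 mL → factor 50000/85 = 588.24
Step 3: 16-fold → factor 16
Step 4: 30-fold → factor 30
Step 5: v brought to 720 μL → factor = 720 μL/v
Product of known-step factors = 7.1373 × 10^5
Overall factor = 2.00 × 10^7 CFU/mL / (4.67 CFU/mL) = 4.2827 × 10^6
Step-5 factor = 4.2827 × 10^6 / 7.1373 × 10^5 = 6.0004
v = 720 μL / 6.0004 = 120 μL

120 μL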